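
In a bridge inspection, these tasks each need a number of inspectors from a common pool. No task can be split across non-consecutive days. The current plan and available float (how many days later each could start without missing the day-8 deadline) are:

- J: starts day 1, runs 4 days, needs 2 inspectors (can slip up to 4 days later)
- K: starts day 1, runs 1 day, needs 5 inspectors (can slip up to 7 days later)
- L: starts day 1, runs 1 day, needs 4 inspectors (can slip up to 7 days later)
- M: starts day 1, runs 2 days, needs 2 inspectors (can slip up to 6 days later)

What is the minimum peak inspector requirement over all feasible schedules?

Early-start (J@1, K@1, L@1, M@1) gives peak 13: d1:13  d2:4  d3:2  d4:2  d5:0  d6:0  d7:0  d8:0.
Shift K→5, L→6.
Schedule J@1, K@5, L@6, M@1: d1:4  d2:4  d3:2  d4:2  d5:5  d6:4  d7:0  d8:0 — peak 5.

5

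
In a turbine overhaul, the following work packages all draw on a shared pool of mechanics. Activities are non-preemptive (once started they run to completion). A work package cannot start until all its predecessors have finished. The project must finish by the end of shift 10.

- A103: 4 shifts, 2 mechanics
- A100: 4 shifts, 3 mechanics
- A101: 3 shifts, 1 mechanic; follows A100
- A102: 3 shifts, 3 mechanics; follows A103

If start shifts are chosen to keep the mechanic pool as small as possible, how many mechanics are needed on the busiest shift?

Schedule A103@1, A100@1, A101@5, A102@5: s1:5  s2:5  s3:5  s4:5  s5:4  s6:4  s7:4  s8:0  s9:0  s10:0 — peak 5.

5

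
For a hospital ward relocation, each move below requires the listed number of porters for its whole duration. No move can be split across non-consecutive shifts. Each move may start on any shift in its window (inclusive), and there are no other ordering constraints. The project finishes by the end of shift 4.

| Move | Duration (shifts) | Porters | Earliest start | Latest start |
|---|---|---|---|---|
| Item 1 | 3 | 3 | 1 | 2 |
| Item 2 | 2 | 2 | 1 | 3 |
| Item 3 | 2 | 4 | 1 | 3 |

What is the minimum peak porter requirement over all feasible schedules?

7

Early-start (Item 1@1, Item 2@1, Item 3@1) gives peak 9: s1:9  s2:9  s3:3  s4:0.
Shift Item 3→3.
Schedule Item 1@1, Item 2@1, Item 3@3: s1:5  s2:5  s3:7  s4:4 — peak 7.
No arrangement of the 18 feasible schedules does better.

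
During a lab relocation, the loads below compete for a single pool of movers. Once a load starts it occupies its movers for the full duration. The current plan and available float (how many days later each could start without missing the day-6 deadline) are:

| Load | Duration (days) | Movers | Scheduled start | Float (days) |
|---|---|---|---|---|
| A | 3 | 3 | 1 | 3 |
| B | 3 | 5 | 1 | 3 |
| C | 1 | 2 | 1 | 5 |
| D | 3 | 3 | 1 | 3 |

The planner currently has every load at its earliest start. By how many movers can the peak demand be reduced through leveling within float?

6

Early-start peak: d1:13  d2:11  d3:11  d4:0  d5:0  d6:0 ⇒ 13.
Leveled (A@1, B@4, C@4, D@1): d1:6  d2:6  d3:6  d4:7  d5:5  d6:5 ⇒ 7.
Reduction 13 − 7 = 6.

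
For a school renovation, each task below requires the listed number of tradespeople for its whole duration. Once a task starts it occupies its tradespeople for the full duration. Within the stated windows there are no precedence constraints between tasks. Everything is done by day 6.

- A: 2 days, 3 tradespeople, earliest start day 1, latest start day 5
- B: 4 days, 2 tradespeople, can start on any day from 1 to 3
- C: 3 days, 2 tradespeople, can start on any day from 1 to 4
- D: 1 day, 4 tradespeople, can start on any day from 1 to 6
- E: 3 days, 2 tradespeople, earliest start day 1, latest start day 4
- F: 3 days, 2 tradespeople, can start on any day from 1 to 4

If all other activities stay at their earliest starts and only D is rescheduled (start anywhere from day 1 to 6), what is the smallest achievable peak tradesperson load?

11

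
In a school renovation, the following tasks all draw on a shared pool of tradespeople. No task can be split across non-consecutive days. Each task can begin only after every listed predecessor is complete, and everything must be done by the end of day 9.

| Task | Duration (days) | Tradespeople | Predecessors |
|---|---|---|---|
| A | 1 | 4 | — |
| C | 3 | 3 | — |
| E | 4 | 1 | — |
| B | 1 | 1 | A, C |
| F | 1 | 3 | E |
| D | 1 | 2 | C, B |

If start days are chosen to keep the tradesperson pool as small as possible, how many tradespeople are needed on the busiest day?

4

Early-start (A@1, C@1, E@1, B@4, F@5, D@5) gives peak 8: d1:8  d2:4  d3:4  d4:2  d5:5  d6:0  d7:0  d8:0  d9:0.
Shift C→2, E→2, B→5, F→6, D→7.
Schedule A@1, C@2, E@2, B@5, F@6, D@7: d1:4  d2:4  d3:4  d4:4  d5:2  d6:3  d7:2  d8:0  d9:0 — peak 4.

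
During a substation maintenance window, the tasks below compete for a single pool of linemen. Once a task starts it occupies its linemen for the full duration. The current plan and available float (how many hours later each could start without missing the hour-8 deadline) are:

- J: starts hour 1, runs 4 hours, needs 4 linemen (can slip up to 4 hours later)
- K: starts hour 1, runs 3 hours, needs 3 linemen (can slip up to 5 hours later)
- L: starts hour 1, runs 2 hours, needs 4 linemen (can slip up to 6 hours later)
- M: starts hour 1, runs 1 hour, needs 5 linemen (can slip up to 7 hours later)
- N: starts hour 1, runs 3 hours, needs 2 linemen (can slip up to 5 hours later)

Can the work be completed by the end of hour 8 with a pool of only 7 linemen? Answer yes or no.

Schedule J@1, K@1, L@5, M@7, N@4: h1:7  h2:7  h3:7  h4:6  h5:6  h6:6  h7:5  h8:0 — peak 7 ≤ 7.

yes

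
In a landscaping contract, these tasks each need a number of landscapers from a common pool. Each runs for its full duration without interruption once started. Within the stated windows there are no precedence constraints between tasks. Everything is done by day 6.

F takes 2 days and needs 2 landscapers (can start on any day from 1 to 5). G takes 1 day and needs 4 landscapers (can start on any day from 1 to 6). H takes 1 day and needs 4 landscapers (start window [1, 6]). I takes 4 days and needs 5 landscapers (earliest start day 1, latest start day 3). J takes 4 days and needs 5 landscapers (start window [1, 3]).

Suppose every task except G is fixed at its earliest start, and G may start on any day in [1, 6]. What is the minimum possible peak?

G@1: d1:20  d2:12  d3:10  d4:10  d5:0  d6:0 → peak 20
G@2: d1:16  d2:16  d3:10  d4:10  d5:0  d6:0 → peak 16
G@3: d1:16  d2:12  d3:14  d4:10  d5:0  d6:0 → peak 16
G@4: d1:16  d2:12  d3:10  d4:14  d5:0  d6:0 → peak 16
G@5: d1:16  d2:12  d3:10  d4:10  d5:4  d6:0 → peak 16
G@6: d1:16  d2:12  d3:10  d4:10  d5:0  d6:4 → peak 16
Best is G@2, peak 16.

16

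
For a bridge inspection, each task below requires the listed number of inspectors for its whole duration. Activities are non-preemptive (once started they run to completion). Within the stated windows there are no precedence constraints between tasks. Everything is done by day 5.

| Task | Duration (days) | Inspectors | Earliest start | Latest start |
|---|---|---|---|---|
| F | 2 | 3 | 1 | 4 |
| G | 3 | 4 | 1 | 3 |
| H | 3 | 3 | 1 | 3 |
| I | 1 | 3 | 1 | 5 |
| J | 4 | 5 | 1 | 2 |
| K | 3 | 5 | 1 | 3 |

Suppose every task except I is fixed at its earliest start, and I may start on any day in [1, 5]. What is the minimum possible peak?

I@1: d1:23  d2:20  d3:17  d4:5  d5:0 → peak 23
I@2: d1:20  d2:23  d3:17  d4:5  d5:0 → peak 23
I@3: d1:20  d2:20  d3:20  d4:5  d5:0 → peak 20
I@4: d1:20  d2:20  d3:17  d4:8  d5:0 → peak 20
I@5: d1:20  d2:20  d3:17  d4:5  d5:3 → peak 20
Best is I@3, peak 20.

20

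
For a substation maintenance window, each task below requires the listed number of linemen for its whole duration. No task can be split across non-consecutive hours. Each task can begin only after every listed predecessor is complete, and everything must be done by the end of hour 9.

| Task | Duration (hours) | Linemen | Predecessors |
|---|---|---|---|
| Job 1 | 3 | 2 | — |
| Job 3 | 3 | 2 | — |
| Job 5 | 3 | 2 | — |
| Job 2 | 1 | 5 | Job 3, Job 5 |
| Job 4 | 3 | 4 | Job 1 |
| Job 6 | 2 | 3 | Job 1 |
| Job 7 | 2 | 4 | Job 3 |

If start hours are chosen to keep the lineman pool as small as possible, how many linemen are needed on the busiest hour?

7

Early-start (Job 1@1, Job 3@1, Job 5@1, Job 2@4, Job 4@4, Job 6@4, Job 7@4) gives peak 16: h1:6  h2:6  h3:6  h4:16  h5:11  h6:4  h7:0  h8:0  h9:0.
Shift Job 4→5, Job 6→5, Job 7→8.
Schedule Job 1@1, Job 3@1, Job 5@1, Job 2@4, Job 4@5, Job 6@5, Job 7@8: h1:6  h2:6  h3:6  h4:5  h5:7  h6:7  h7:4  h8:4  h9:4 — peak 7.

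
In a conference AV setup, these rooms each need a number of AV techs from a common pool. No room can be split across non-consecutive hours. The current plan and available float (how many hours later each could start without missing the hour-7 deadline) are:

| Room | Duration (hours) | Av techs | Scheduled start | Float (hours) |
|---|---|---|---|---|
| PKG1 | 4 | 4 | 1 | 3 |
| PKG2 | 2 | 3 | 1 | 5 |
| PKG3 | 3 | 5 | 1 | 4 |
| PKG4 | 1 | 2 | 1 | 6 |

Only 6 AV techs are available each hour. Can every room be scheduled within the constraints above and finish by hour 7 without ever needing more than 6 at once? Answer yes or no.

The minimum achievable peak is 7; 6 < 7, so no feasible schedule stays within the cap.

no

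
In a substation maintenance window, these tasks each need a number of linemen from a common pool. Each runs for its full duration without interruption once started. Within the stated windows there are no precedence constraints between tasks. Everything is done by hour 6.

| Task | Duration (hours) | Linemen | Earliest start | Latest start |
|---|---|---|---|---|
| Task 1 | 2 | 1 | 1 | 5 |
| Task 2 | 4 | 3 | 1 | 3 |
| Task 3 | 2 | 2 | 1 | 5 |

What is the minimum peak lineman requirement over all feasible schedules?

3

Early-start (Task 1@1, Task 2@1, Task 3@1) gives peak 6: h1:6  h2:6  h3:3  h4:3  h5:0  h6:0.
Shift Task 2→3.
Schedule Task 1@1, Task 2@3, Task 3@1: h1:3  h2:3  h3:3  h4:3  h5:3  h6:3 — peak 3.
Total lineman-hours = 18 over 6 hours ⇒ peak ≥ ⌈18/6⌉ = 3, so 3 is optimal.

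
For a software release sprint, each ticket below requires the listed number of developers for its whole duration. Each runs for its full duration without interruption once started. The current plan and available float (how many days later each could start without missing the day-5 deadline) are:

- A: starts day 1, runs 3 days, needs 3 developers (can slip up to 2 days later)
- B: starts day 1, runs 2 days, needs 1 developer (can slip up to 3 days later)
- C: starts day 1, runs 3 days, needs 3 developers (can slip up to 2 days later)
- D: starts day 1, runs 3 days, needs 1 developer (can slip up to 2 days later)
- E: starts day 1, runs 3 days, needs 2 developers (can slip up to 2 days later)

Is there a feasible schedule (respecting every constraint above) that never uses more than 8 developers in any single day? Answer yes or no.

no

The minimum achievable peak is 9; 8 < 9, so no feasible schedule stays within the cap.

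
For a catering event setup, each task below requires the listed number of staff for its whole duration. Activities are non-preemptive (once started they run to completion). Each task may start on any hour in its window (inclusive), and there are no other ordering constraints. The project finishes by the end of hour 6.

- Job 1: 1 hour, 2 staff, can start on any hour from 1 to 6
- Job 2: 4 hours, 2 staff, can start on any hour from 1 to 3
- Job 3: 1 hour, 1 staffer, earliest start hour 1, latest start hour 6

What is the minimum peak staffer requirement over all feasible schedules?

2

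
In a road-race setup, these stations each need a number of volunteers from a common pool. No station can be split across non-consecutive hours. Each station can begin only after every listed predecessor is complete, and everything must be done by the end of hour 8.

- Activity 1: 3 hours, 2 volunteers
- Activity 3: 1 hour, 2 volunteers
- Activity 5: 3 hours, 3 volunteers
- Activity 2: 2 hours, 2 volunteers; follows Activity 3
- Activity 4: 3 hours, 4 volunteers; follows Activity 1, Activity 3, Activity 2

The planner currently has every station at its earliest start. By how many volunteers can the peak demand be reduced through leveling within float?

2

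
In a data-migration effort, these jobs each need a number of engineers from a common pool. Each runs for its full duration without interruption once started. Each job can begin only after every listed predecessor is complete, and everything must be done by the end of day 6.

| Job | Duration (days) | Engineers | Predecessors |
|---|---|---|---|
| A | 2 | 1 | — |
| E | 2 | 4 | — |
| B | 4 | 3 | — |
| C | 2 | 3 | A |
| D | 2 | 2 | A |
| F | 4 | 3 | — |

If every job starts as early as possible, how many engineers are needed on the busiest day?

11

Early-start schedule: A@1, E@1, B@1, C@3, D@3, F@1.
Load per day: day 1: 11, day 2: 11, day 3: 11, day 4: 11, day 5: 0, day 6: 0.
Peak is 11.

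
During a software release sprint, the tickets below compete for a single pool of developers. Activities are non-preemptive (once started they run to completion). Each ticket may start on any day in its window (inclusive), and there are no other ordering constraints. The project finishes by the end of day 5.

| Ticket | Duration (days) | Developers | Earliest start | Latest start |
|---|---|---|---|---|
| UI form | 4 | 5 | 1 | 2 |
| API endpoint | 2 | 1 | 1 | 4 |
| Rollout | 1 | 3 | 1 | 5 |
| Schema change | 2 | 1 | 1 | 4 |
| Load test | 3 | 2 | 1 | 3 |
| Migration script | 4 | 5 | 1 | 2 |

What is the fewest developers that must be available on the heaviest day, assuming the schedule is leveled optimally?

12

Early-start (UI form@1, API endpoint@1, Rollout@1, Schema change@1, Load test@1, Migration script@1) gives peak 17: d1:17  d2:14  d3:12  d4:10  d5:0.
Shift Load test→3, Migration script→2.
Schedule UI form@1, API endpoint@1, Rollout@1, Schema change@1, Load test@3, Migration script@2: d1:10  d2:12  d3:12  d4:12  d5:7 — peak 12.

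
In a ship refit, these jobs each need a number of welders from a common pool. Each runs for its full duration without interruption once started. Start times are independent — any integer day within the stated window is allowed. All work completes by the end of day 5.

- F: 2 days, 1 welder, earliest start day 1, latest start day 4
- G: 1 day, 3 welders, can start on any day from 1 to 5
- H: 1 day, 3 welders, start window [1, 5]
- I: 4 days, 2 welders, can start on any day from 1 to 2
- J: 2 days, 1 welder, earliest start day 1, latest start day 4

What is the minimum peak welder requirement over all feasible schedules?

5

Early-start (F@1, G@1, H@1, I@1, J@1) gives peak 10: d1:10  d2:4  d3:2  d4:2  d5:0.
Shift H→3, I→2.
Schedule F@1, G@1, H@3, I@2, J@1: d1:5  d2:4  d3:5  d4:2  d5:2 — peak 5.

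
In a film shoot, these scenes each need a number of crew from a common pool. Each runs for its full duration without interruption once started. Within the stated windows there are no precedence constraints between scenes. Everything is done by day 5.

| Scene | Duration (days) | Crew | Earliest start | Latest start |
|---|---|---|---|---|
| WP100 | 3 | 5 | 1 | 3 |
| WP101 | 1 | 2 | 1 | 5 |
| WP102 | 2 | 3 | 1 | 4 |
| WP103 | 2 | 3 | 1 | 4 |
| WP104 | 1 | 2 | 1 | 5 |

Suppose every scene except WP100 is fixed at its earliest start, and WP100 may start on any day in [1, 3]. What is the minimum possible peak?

WP100@1: d1:15  d2:11  d3:5  d4:0  d5:0 → peak 15
WP100@2: d1:10  d2:11  d3:5  d4:5  d5:0 → peak 11
WP100@3: d1:10  d2:6  d3:5  d4:5  d5:5 → peak 10
Best is WP100@3, peak 10.

10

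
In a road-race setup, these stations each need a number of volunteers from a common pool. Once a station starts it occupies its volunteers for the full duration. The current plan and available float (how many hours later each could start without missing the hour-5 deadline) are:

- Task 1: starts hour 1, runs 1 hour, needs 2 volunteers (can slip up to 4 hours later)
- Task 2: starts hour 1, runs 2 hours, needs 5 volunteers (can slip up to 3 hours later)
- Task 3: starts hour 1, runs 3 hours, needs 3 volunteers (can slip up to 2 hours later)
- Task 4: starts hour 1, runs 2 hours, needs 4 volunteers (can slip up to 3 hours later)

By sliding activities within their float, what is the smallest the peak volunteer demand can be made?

Early-start (Task 1@1, Task 2@1, Task 3@1, Task 4@1) gives peak 14: h1:14  h2:12  h3:3  h4:0  h5:0.
Shift Task 3→3, Task 4→3.
Schedule Task 1@1, Task 2@1, Task 3@3, Task 4@3: h1:7  h2:5  h3:7  h4:7  h5:3 — peak 7.

7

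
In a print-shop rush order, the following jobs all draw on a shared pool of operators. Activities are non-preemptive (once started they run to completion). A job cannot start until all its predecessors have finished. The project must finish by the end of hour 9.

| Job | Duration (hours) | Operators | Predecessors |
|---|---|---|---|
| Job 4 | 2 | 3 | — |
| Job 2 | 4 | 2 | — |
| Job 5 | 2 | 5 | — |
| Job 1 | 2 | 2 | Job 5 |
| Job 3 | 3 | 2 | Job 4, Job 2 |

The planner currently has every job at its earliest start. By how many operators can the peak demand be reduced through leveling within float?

Early-start peak: h1:10  h2:10  h3:4  h4:4  h5:2  h6:2  h7:2  h8:0  h9:0 ⇒ 10.
Leveled (Job 4@1, Job 2@1, Job 5@5, Job 1@7, Job 3@7): h1:5  h2:5  h3:2  h4:2  h5:5  h6:5  h7:4  h8:4  h9:2 ⇒ 5.
Reduction 10 − 5 = 5.

5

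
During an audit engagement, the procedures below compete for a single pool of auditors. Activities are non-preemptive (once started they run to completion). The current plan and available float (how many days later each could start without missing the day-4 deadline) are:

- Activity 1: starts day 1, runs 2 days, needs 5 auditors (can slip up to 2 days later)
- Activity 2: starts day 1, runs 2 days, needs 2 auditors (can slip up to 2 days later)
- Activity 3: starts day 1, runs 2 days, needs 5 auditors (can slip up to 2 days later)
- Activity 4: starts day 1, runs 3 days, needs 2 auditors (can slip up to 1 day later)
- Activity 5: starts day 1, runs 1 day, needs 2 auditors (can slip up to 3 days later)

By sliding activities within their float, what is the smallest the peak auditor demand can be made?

Early-start (Activity 1@1, Activity 2@1, Activity 3@1, Activity 4@1, Activity 5@1) gives peak 16: d1:16  d2:14  d3:2  d4:0.
Shift Activity 3→3, Activity 5→3.
Schedule Activity 1@1, Activity 2@1, Activity 3@3, Activity 4@1, Activity 5@3: d1:9  d2:9  d3:9  d4:5 — peak 9.

9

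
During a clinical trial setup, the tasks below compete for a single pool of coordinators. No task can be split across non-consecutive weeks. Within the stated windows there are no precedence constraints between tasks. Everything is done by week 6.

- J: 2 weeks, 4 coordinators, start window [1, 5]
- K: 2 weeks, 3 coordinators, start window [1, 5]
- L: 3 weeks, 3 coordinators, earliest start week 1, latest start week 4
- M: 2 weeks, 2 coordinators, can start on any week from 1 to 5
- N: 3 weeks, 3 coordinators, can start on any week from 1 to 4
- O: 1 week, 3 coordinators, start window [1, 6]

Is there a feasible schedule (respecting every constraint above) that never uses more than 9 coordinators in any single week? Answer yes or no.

Schedule J@1, K@1, L@3, M@3, N@3, O@6: w1:7  w2:7  w3:8  w4:8  w5:6  w6:3 — peak 8 ≤ 9.

yes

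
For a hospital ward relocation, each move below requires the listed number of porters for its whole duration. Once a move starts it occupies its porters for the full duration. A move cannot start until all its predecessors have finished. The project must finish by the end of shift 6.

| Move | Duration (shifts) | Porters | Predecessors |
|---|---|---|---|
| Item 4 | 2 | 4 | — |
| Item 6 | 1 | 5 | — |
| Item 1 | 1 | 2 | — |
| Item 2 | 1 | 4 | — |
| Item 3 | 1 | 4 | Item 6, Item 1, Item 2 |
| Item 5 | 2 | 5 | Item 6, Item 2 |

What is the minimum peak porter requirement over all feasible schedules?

Early-start (Item 4@1, Item 6@1, Item 1@1, Item 2@1, Item 3@2, Item 5@2) gives peak 15: s1:15  s2:13  s3:5  s4:0  s5:0  s6:0.
Shift Item 6→3, Item 2→2, Item 3→4, Item 5→5.
Schedule Item 4@1, Item 6@3, Item 1@1, Item 2@2, Item 3@4, Item 5@5: s1:6  s2:8  s3:5  s4:4  s5:5  s6:5 — peak 8.

8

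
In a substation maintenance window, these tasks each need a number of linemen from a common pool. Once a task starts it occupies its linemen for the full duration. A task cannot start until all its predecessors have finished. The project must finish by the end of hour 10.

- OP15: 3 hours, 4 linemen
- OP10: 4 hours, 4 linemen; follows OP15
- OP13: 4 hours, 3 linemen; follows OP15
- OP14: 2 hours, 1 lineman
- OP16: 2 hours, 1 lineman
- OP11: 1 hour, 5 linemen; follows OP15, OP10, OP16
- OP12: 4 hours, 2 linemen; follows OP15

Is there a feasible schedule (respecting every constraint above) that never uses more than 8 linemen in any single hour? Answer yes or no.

no

The minimum achievable peak is 9; 8 < 9, so no feasible schedule stays within the cap.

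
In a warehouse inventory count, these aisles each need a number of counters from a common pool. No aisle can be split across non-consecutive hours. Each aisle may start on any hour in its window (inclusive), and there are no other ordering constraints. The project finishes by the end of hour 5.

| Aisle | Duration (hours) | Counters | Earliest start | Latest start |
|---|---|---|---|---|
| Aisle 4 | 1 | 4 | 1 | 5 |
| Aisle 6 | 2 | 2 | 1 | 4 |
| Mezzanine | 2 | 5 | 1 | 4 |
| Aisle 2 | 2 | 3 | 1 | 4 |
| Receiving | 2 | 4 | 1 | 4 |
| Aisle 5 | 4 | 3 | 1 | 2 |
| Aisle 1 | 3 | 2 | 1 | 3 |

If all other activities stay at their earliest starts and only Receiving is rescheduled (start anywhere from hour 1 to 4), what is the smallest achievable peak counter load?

19

Receiving@1: h1:23  h2:19  h3:5  h4:3  h5:0 → peak 23
Receiving@2: h1:19  h2:19  h3:9  h4:3  h5:0 → peak 19
Receiving@3: h1:19  h2:15  h3:9  h4:7  h5:0 → peak 19
Receiving@4: h1:19  h2:15  h3:5  h4:7  h5:4 → peak 19
Best is Receiving@2, peak 19.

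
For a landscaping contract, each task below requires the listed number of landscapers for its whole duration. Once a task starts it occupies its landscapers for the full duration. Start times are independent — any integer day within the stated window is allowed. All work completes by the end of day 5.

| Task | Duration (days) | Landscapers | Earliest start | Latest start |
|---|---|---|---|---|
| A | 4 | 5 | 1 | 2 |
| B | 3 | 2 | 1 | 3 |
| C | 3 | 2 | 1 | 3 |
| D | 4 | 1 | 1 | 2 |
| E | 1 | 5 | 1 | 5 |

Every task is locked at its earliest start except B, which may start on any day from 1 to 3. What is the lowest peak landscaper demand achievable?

B@1: d1:15  d2:10  d3:10  d4:6  d5:0 → peak 15
B@2: d1:13  d2:10  d3:10  d4:8  d5:0 → peak 13
B@3: d1:13  d2:8  d3:10  d4:8  d5:2 → peak 13
Best is B@2, peak 13.

13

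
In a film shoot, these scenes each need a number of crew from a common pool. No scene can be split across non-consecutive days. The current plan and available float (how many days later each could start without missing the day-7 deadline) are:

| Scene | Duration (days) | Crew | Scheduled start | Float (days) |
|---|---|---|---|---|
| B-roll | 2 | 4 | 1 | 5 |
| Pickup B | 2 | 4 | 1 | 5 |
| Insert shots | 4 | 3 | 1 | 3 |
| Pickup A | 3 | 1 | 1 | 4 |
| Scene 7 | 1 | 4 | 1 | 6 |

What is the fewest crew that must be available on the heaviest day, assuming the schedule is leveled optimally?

Early-start (B-roll@1, Pickup B@1, Insert shots@1, Pickup A@1, Scene 7@1) gives peak 16: d1:16  d2:12  d3:4  d4:3  d5:0  d6:0  d7:0.
Shift Pickup B→3, Pickup A→5, Scene 7→5.
Schedule B-roll@1, Pickup B@3, Insert shots@1, Pickup A@5, Scene 7@5: d1:7  d2:7  d3:7  d4:7  d5:5  d6:1  d7:1 — peak 7.

7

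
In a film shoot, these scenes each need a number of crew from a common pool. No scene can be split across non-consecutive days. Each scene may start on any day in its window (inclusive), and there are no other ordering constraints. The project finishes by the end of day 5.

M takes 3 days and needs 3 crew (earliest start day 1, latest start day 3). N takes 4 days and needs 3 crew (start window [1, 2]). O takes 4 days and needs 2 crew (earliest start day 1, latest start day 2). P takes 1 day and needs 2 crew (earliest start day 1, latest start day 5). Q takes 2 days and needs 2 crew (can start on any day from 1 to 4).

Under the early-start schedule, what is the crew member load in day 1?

At early start, day 1 has: M, N, O, P, Q.
Demand: 3 + 3 + 2 + 2 + 2 = 12.

12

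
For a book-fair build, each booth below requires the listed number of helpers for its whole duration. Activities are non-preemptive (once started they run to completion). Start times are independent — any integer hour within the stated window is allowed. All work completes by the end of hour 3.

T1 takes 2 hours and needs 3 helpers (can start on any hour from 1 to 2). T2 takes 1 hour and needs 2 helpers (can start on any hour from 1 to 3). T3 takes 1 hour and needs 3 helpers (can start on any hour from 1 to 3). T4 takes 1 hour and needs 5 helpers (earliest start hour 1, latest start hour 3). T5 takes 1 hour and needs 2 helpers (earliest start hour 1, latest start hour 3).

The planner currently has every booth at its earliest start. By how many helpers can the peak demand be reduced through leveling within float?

Early-start peak: h1:15  h2:3  h3:0 ⇒ 15.
Leveled (T1@1, T2@1, T3@2, T4@3, T5@1): h1:7  h2:6  h3:5 ⇒ 7.
Reduction 15 − 7 = 8.

8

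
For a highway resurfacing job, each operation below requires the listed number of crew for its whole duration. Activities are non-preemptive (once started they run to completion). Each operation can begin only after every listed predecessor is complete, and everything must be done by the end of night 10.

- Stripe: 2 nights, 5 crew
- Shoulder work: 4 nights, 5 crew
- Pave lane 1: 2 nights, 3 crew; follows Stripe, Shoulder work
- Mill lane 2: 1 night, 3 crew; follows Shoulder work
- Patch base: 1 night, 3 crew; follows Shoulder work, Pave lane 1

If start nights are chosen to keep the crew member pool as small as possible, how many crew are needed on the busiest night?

Early-start (Stripe@1, Shoulder work@1, Pave lane 1@5, Mill lane 2@5, Patch base@7) gives peak 10: n1:10  n2:10  n3:5  n4:5  n5:6  n6:3  n7:3  n8:0  n9:0  n10:0.
Shift Shoulder work→3, Pave lane 1→7, Mill lane 2→9, Patch base→10.
Schedule Stripe@1, Shoulder work@3, Pave lane 1@7, Mill lane 2@9, Patch base@10: n1:5  n2:5  n3:5  n4:5  n5:5  n6:5  n7:3  n8:3  n9:3  n10:3 — peak 5.
Total crew member-nights = 42 over 10 nights ⇒ peak ≥ ⌈42/10⌉ = 5, so 5 is optimal.

5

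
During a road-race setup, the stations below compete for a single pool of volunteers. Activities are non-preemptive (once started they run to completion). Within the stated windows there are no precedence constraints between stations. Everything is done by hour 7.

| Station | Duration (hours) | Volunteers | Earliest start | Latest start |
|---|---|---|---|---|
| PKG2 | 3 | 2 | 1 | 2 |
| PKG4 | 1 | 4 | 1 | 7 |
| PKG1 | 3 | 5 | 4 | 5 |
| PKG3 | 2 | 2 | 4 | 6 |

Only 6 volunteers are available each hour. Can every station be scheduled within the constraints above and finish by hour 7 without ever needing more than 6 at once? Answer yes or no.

The minimum achievable peak is 7; 6 < 7, so no feasible schedule stays within the cap.

no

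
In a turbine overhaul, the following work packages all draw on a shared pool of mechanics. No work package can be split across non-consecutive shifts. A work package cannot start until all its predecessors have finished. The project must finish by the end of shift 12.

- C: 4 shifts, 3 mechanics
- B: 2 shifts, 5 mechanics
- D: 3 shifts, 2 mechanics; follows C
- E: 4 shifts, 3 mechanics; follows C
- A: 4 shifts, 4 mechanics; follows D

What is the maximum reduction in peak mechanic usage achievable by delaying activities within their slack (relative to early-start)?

Early-start peak: s1:8  s2:8  s3:3  s4:3  s5:5  s6:5  s7:5  s8:7  s9:4  s10:4  s11:4  s12:0 ⇒ 8.
Leveled (C@1, B@5, D@5, E@7, A@8): s1:3  s2:3  s3:3  s4:3  s5:7  s6:7  s7:5  s8:7  s9:7  s10:7  s11:4  s12:0 ⇒ 7.
Reduction 8 − 7 = 1.

1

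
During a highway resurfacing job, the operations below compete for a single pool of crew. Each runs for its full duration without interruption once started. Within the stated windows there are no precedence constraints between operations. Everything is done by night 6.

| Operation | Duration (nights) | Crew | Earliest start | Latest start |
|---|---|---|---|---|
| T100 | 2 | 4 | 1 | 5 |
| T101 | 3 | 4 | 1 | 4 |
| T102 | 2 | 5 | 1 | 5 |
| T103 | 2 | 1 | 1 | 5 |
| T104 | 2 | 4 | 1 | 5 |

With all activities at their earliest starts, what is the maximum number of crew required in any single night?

18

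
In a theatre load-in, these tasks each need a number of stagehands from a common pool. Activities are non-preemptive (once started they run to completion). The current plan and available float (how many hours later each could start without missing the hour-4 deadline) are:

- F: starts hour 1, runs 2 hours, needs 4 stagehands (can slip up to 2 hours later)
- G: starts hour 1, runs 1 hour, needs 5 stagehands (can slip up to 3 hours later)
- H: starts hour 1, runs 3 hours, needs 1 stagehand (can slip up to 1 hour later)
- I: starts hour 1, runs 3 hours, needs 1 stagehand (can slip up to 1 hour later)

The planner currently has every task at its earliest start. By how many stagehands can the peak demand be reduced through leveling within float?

5

Early-start peak: h1:11  h2:6  h3:2  h4:0 ⇒ 11.
Leveled (F@1, G@4, H@1, I@1): h1:6  h2:6  h3:2  h4:5 ⇒ 6.
Reduction 11 − 6 = 5.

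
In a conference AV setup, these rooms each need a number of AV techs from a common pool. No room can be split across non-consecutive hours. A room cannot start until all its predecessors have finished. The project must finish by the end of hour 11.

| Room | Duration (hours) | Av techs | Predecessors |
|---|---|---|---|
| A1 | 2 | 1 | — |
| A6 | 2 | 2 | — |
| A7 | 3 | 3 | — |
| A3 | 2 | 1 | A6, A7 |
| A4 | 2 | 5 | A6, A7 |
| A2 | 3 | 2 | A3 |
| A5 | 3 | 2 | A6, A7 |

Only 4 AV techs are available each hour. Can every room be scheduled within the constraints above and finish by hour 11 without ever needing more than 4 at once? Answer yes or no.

no

The minimum achievable peak is 5; 4 < 5, so no feasible schedule stays within the cap.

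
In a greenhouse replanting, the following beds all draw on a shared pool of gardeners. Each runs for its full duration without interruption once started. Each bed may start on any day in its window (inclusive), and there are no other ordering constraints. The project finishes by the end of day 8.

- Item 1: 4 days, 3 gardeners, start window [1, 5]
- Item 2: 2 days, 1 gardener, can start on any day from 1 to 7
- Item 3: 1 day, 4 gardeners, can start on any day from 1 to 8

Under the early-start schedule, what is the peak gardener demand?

8

Early-start schedule: Item 1@1, Item 2@1, Item 3@1.
Load per day: day 1: 8, day 2: 4, day 3: 3, day 4: 3, day 5: 0, day 6: 0, day 7: 0, day 8: 0.
Peak is 8.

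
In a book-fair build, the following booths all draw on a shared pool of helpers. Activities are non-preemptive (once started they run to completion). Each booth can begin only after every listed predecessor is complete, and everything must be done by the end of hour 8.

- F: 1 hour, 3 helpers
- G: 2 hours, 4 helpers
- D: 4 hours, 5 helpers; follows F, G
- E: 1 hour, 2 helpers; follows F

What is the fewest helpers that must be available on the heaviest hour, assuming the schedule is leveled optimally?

5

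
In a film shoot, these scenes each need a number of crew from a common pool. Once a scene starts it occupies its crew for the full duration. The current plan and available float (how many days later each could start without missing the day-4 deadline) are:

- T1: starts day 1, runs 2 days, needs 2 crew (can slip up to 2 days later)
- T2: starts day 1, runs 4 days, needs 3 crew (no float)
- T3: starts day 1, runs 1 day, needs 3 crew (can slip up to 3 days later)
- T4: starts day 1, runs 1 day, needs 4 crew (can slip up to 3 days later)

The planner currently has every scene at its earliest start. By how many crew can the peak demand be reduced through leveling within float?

Early-start peak: d1:12  d2:5  d3:3  d4:3 ⇒ 12.
Leveled (T1@1, T2@1, T3@3, T4@4): d1:5  d2:5  d3:6  d4:7 ⇒ 7.
Reduction 12 − 7 = 5.

5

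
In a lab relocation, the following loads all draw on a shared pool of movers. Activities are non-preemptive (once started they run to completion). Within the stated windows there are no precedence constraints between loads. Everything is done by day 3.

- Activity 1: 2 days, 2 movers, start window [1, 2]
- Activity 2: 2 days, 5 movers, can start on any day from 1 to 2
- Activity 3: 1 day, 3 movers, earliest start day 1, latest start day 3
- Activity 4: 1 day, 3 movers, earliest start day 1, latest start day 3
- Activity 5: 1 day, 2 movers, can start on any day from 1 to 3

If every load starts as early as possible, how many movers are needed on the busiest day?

15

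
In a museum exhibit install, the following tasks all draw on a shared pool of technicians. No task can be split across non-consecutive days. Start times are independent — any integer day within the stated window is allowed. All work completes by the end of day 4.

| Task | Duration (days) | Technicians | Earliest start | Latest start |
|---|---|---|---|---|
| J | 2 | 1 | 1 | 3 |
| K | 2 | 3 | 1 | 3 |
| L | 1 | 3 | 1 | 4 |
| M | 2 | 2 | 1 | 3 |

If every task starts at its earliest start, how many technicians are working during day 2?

6

At early start, day 2 has: J, K, M.
Demand: 1 + 3 + 2 = 6.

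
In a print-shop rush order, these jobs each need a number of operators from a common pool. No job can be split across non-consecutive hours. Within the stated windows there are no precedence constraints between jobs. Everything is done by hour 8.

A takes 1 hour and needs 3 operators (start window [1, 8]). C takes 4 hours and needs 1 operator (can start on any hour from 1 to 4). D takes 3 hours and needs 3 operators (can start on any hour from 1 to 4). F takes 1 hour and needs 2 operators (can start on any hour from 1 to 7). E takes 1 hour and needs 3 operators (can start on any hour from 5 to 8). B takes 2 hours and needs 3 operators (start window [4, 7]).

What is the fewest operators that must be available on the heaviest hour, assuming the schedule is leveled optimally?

4

Early-start (A@1, C@1, D@1, F@1, E@5, B@4) gives peak 9: h1:9  h2:4  h3:4  h4:4  h5:6  h6:0  h7:0  h8:0.
Shift D→2, F→5, E→6, B→7.
Schedule A@1, C@1, D@2, F@5, E@6, B@7: h1:4  h2:4  h3:4  h4:4  h5:2  h6:3  h7:3  h8:3 — peak 4.
Total operator-hours = 27 over 8 hours ⇒ peak ≥ ⌈27/8⌉ = 4, so 4 is optimal.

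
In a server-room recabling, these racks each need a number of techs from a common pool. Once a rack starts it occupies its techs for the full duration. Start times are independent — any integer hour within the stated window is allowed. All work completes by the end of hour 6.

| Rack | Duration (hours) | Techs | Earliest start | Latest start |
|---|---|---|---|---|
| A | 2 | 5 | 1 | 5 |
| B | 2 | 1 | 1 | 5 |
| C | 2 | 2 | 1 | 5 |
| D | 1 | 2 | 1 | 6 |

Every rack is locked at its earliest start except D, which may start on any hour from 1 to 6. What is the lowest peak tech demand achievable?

D@1: h1:10  h2:8  h3:0  h4:0  h5:0  h6:0 → peak 10
D@2: h1:8  h2:10  h3:0  h4:0  h5:0  h6:0 → peak 10
D@3: h1:8  h2:8  h3:2  h4:0  h5:0  h6:0 → peak 8
D@4: h1:8  h2:8  h3:0  h4:2  h5:0  h6:0 → peak 8
D@5: h1:8  h2:8  h3:0  h4:0  h5:2  h6:0 → peak 8
D@6: h1:8  h2:8  h3:0  h4:0  h5:0  h6:2 → peak 8
Best is D@3, peak 8.

8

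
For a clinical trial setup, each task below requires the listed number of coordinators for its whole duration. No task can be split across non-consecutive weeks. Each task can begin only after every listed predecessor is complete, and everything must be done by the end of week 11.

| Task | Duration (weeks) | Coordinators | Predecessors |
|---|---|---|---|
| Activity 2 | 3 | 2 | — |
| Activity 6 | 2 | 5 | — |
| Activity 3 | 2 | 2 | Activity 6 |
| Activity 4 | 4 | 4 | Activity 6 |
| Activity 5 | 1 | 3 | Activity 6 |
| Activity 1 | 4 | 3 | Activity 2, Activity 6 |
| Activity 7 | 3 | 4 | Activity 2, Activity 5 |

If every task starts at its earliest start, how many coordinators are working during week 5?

11

At early start, week 5 has: Activity 4, Activity 1, Activity 7.
Demand: 4 + 3 + 4 = 11.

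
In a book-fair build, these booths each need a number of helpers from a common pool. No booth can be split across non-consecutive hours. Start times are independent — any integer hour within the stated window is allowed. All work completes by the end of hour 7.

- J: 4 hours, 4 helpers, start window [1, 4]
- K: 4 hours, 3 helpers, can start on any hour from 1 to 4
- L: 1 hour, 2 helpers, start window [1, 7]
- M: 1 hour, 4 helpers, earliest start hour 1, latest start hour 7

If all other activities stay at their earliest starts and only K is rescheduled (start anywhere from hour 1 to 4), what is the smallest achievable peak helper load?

K@1: h1:13  h2:7  h3:7  h4:7  h5:0  h6:0  h7:0 → peak 13
K@2: h1:10  h2:7  h3:7  h4:7  h5:3  h6:0  h7:0 → peak 10
K@3: h1:10  h2:4  h3:7  h4:7  h5:3  h6:3  h7:0 → peak 10
K@4: h1:10  h2:4  h3:4  h4:7  h5:3  h6:3  h7:3 → peak 10
Best is K@2, peak 10.

10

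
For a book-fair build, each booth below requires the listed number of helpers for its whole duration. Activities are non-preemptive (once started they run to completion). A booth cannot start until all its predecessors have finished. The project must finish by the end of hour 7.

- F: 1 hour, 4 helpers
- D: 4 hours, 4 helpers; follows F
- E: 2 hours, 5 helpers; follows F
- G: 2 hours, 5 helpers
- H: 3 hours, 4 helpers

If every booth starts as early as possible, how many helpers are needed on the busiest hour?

Early-start schedule: F@1, D@2, E@2, G@1, H@1.
Load per hour: hour 1: 13, hour 2: 18, hour 3: 13, hour 4: 4, hour 5: 4, hour 6: 0, hour 7: 0.
Peak is 18.

18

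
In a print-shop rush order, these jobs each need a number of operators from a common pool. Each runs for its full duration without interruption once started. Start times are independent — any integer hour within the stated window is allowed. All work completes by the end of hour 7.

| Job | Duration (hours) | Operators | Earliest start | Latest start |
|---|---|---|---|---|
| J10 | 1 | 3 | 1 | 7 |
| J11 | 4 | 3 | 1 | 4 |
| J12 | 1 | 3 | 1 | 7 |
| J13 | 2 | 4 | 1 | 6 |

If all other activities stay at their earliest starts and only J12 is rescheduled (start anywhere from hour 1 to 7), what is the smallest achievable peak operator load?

J12@1: h1:13  h2:7  h3:3  h4:3  h5:0  h6:0  h7:0 → peak 13
J12@2: h1:10  h2:10  h3:3  h4:3  h5:0  h6:0  h7:0 → peak 10
J12@3: h1:10  h2:7  h3:6  h4:3  h5:0  h6:0  h7:0 → peak 10
J12@4: h1:10  h2:7  h3:3  h4:6  h5:0  h6:0  h7:0 → peak 10
J12@5: h1:10  h2:7  h3:3  h4:3  h5:3  h6:0  h7:0 → peak 10
J12@6: h1:10  h2:7  h3:3  h4:3  h5:0  h6:3  h7:0 → peak 10
J12@7: h1:10  h2:7  h3:3  h4:3  h5:0  h6:0  h7:3 → peak 10
Best is J12@2, peak 10.

10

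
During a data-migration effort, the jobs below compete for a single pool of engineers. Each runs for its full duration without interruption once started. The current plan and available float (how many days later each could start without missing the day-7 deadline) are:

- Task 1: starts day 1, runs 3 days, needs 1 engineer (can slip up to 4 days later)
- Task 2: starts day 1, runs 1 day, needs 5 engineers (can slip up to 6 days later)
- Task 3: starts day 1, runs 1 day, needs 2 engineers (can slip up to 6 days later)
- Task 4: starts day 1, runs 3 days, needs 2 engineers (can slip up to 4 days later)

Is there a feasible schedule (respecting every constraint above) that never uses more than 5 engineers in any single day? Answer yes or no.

yes

Schedule Task 1@1, Task 2@4, Task 3@1, Task 4@1: d1:5  d2:3  d3:3  d4:5  d5:0  d6:0  d7:0 — peak 5 ≤ 5.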